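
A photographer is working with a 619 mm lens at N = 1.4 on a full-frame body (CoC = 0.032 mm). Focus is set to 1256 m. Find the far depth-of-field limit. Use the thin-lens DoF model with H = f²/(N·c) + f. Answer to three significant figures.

1470 m

Hyperfocal distance H = f²/(N·c) + f = 619²/(1.4 × 0.032) + 619 = 383161/0.0448 + 619 ≈ 8553319.9 mm ≈ 8553 m.
Far limit Df = s·(H − f)/(H − s) = 1256000 × (8553319.9 − 619) / (8553319.9 − 1256000) = 1256000 × 8552700.9 / 7297319.9 ≈ 1472074 mm ≈ 1470 m.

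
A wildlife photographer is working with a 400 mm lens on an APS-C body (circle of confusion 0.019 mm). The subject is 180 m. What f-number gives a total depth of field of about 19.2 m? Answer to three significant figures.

f/2.49

Write h = H − f = f²/(N·c). The thin-lens limits are Dn = s·h/(h + (s−f)) and Df = s·h/(h − (s−f)), so DoF = Df − Dn = 2·s·(s−f)·h / (h² − (s−f)²).
That is a quadratic in h: DoF·h² − 2·s·(s−f)·h − DoF·(s−f)² = 0 ⇒ h = (s−f)·(s + √(s² + DoF²)) / DoF = 179600 × (180000 + √(180000² + 19200²)) / 19200 = 179600 × (180000 + 181021) / 19200 ≈ 3377052 mm.
Then N = f²/(c·h) = 400² / (0.019 × 3377052) = 160000 / 64164 ≈ 2.49.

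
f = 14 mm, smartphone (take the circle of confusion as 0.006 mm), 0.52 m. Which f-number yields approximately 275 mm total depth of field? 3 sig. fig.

Write h = H − f = f²/(N·c). The thin-lens limits are Dn = s·h/(h + (s−f)) and Df = s·h/(h − (s−f)), so DoF = Df − Dn = 2·s·(s−f)·h / (h² − (s−f)²).
That is a quadratic in h: DoF·h² − 2·s·(s−f)·h − DoF·(s−f)² = 0 ⇒ h = (s−f)·(s + √(s² + DoF²)) / DoF = 506 × (520 + √(520² + 275²)) / 275 = 506 × (520 + 588.239) / 275 ≈ 2039.2 mm.
Then N = f²/(c·h) = 14² / (0.006 × 2039.2) = 196 / 12.235 ≈ 16.

f/16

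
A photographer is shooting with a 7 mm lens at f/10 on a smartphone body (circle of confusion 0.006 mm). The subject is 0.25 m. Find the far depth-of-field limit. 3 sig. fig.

356 mm

Hyperfocal distance H = f²/(N·c) + f = 7²/(10 × 0.006) + 7 = 49/0.06 + 7 ≈ 823.7 mm ≈ 0.824 m.
Far limit Df = s·(H − f)/(H − s) = 250 × (823.7 − 7) / (823.7 − 250) = 250 × 816.7 / 573.7 ≈ 355.90 mm.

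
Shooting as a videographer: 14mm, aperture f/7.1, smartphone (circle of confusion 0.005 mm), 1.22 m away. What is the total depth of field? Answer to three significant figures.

Hyperfocal distance H = f²/(N·c) + f = 14²/(7.1 × 0.005) + 14 = 196/0.0355 + 14 ≈ 5535.1 mm ≈ 5.535 m.
Near limit Dn = s·(H − f)/(H + s − 2f) = 1220 × (5535.1 − 14) / (5535.1 + 1220 − 2 × 14) = 1220 × 5521.1 / 6727.1 ≈ 1001.29 mm.
Far limit Df = s·(H − f)/(H − s) = 1220 × (5535.1 − 14) / (5535.1 − 1220) = 1220 × 5521.1 / 4315.1 ≈ 1560.97 mm.
Depth of field = Df − Dn = 1560.97 − 1001.29 ≈ 559.68 mm ≈ 0.560 m.

0.560 m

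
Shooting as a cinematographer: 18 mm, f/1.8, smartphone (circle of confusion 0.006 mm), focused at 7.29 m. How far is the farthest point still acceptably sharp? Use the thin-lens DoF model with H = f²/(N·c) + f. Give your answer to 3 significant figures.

Hyperfocal distance H = f²/(N·c) + f = 18²/(1.8 × 0.006) + 18 = 324/0.0108 + 18 ≈ 30018.0 mm ≈ 30.02 m.
Far limit Df = s·(H − f)/(H − s) = 7290 × (30018.0 − 18) / (30018.0 − 7290) = 7290 × 30000.0 / 22728.0 ≈ 9622.5 mm ≈ 9.62 m.

9.62 m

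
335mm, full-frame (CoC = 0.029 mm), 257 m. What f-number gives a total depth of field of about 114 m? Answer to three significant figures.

Write h = H − f = f²/(N·c). The thin-lens limits are Dn = s·h/(h + (s−f)) and Df = s·h/(h − (s−f)), so DoF = Df − Dn = 2·s·(s−f)·h / (h² − (s−f)²).
That is a quadratic in h: DoF·h² − 2·s·(s−f)·h − DoF·(s−f)² = 0 ⇒ h = (s−f)·(s + √(s² + DoF²)) / DoF = 256665 × (257000 + √(257000² + 114000²)) / 114000 = 256665 × (257000 + 281149) / 114000 ≈ 1211615 mm.
Then N = f²/(c·h) = 335² / (0.029 × 1211615) = 112225 / 35137 ≈ 3.19.

f/3.19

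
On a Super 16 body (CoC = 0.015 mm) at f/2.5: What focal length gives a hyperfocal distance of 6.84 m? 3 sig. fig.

From H = f²/(N·c) + f, with f ≪ H: f ≈ √(H·N·c) = √(6840 × 2.5 × 0.015) = √256.50 ≈ 16.02 mm.
The +f correction barely moves this — solving exactly, f² + N·c·f − N·c·H = 0 ⇒ f = (−N·c + √((N·c)² + 4·N·c·H))/2 = (−0.0375 + √1026.0)/2 ≈ 15.997 mm, so f ≈ 16.0 mm.

16.0 mm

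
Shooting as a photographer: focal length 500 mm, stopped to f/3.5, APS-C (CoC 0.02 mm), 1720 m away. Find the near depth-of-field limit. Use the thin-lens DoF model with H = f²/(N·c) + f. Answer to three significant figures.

1160 m

Hyperfocal distance H = f²/(N·c) + f = 500²/(3.5 × 0.02) + 500 = 250000/0.07 + 500 ≈ 3571928.6 mm ≈ 3572 m.
Near limit Dn = s·(H − f)/(H + s − 2f) = 1720000 × (3571928.6 − 500) / (3571928.6 + 1720000 − 2 × 500) = 1720000 × 3571428.6 / 5290928.6 ≈ 1161017 mm ≈ 1160 m.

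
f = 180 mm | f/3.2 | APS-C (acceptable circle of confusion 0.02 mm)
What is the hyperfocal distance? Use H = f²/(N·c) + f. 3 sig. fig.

Hyperfocal distance H = f²/(N·c) + f = 180²/(3.2 × 0.02) + 180 = 32400/0.064 + 180 ≈ 506430.0 mm ≈ 506 m.

506 m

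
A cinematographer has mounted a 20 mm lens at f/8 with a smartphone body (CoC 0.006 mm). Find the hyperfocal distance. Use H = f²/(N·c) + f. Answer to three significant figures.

Hyperfocal distance H = f²/(N·c) + f = 20²/(8 × 0.006) + 20 = 400/0.048 + 20 ≈ 8353.3 mm ≈ 8.35 m.

8.35 m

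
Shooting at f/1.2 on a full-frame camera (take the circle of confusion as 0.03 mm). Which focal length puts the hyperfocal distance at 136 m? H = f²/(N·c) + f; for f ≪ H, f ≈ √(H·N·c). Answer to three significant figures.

From H = f²/(N·c) + f, with f ≪ H: f ≈ √(H·N·c) = √(136000 × 1.2 × 0.03) = √4896.0 ≈ 69.97 mm.
The +f correction barely moves this — solving exactly, f² + N·c·f − N·c·H = 0 ⇒ f = (−N·c + √((N·c)² + 4·N·c·H))/2 = (−0.036 + √19584)/2 ≈ 69.953 mm, so f ≈ 70.0 mm.

70.0 mm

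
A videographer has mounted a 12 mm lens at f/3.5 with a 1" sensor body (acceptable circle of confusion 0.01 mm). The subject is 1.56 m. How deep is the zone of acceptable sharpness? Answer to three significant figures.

1.37 m

Hyperfocal distance H = f²/(N·c) + f = 12²/(3.5 × 0.01) + 12 = 144/0.035 + 12 ≈ 4126.3 mm ≈ 4.126 m.
Near limit Dn = s·(H − f)/(H + s − 2f) = 1560 × (4126.3 − 12) / (4126.3 + 1560 − 2 × 12) = 1560 × 4114.3 / 5662.3 ≈ 1133.5 mm.
Far limit Df = s·(H − f)/(H − s) = 1560 × (4126.3 − 12) / (4126.3 − 1560) = 1560 × 4114.3 / 2566.3 ≈ 2501.0 mm.
Depth of field = Df − Dn = 2501.0 − 1133.5 ≈ 1367.5 mm ≈ 1.37 m.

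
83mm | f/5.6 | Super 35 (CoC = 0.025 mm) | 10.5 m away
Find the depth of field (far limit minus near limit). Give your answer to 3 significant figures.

Hyperfocal distance H = f²/(N·c) + f = 83²/(5.6 × 0.025) + 83 = 6889/0.14 + 83 ≈ 49290.1 mm ≈ 49.29 m.
Near limit Dn = s·(H − f)/(H + s − 2f) = 10500 × (49290.1 − 83) / (49290.1 + 10500 − 2 × 83) = 10500 × 49207.1 / 59624.1 ≈ 8665.5 mm.
Far limit Df = s·(H − f)/(H − s) = 10500 × (49290.1 − 83) / (49290.1 − 10500) = 10500 × 49207.1 / 38790.1 ≈ 13319.7 mm.
Depth of field = Df − Dn = 13319.7 − 8665.5 ≈ 4654.2 mm ≈ 4.65 m.

4.65 m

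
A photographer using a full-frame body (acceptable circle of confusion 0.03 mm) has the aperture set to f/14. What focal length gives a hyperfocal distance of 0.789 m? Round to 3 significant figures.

18.0 mm

From H = f²/(N·c) + f, with f ≪ H: f ≈ √(H·N·c) = √(789 × 14 × 0.03) = √331.38 ≈ 18.20 mm.
Exact: f² + N·c·f − N·c·H = 0 ⇒ f = (−N·c + √((N·c)² + 4·N·c·H))/2 = (−0.42 + √1325.7)/2 ≈ 17.995 mm ≈ 18.0 mm.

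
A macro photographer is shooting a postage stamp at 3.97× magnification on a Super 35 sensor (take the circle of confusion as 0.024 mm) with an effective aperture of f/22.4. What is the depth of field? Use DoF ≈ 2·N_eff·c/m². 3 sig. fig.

0.0682 mm

At magnification m, DoF ≈ 2·N_eff·c/m² = 2 × 22.4 × 0.024 / 3.97² = 1.075 / 15.76 ≈ 0.0682 mm.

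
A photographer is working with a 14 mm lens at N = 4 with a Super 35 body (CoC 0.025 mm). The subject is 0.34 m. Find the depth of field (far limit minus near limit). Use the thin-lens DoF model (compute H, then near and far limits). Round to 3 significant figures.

116 mm

Hyperfocal distance H = f²/(N·c) + f = 14²/(4 × 0.025) + 14 = 196/0.1 + 14 ≈ 1974.0 mm ≈ 1.974 m.
Near limit Dn = s·(H − f)/(H + s − 2f) = 340 × (1974.0 − 14) / (1974.0 + 340 − 2 × 14) = 340 × 1960.0 / 2286.0 ≈ 291.51 mm.
Far limit Df = s·(H − f)/(H − s) = 340 × (1974.0 − 14) / (1974.0 − 340) = 340 × 1960.0 / 1634.0 ≈ 407.83 mm.
Depth of field = Df − Dn = 407.83 − 291.51 ≈ 116.32 mm.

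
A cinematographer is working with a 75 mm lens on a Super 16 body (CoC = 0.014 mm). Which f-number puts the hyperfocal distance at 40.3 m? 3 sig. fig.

f/9.99

Rearrange H = f²/(N·c) + f for N: N = f² / ((H − f)·c).
N = 75² / ((40300 − 75) × 0.014) = 5625 / 563.1 ≈ 9.99.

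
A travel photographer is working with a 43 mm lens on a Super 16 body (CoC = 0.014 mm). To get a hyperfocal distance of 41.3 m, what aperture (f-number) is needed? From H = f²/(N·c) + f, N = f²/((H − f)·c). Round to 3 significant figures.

f/3.20

Rearrange H = f²/(N·c) + f for N: N = f² / ((H − f)·c).
N = 43² / ((41300 − 43) × 0.014) = 1849 / 577.6 ≈ 3.20.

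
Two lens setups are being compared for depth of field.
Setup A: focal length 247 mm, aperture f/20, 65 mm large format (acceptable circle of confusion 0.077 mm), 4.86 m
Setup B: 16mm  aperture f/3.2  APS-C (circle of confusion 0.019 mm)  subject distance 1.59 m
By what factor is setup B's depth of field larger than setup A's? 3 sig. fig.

Setup A: H = 247²/(20×0.077) + 247 ≈ 39863.2 mm; DoF = Df − Dn = 5500.5 − 4353.1 ≈ 1147.4 mm.
Setup B: H = 16²/(3.2×0.019) + 16 ≈ 4226.5 mm; DoF = Df − Dn = 2539.2 − 1157.4 ≈ 1381.8 mm.
Ratio = 1381.8 / 1147.4 ≈ 1.20.

1.20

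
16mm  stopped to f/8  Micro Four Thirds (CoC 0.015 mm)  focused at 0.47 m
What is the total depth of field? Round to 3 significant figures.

Hyperfocal distance H = f²/(N·c) + f = 16²/(8 × 0.015) + 16 = 256/0.12 + 16 ≈ 2149.3 mm ≈ 2.149 m.
Near limit Dn = s·(H − f)/(H + s − 2f) = 470 × (2149.3 − 16) / (2149.3 + 470 − 2 × 16) = 470 × 2133.3 / 2587.3 ≈ 387.53 mm.
Far limit Df = s·(H − f)/(H − s) = 470 × (2149.3 − 16) / (2149.3 − 470) = 470 × 2133.3 / 1679.3 ≈ 597.06 mm.
Depth of field = Df − Dn = 597.06 − 387.53 ≈ 209.53 mm.

210 mm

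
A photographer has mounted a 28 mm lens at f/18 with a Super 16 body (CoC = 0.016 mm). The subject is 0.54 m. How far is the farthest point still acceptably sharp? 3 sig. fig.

Hyperfocal distance H = f²/(N·c) + f = 28²/(18 × 0.016) + 28 = 784/0.288 + 28 ≈ 2750.2 mm ≈ 2.750 m.
Far limit Df = s·(H − f)/(H − s) = 540 × (2750.2 − 28) / (2750.2 − 540) = 540 × 2722.2 / 2210.2 ≈ 665.09 mm ≈ 0.665 m.

0.665 m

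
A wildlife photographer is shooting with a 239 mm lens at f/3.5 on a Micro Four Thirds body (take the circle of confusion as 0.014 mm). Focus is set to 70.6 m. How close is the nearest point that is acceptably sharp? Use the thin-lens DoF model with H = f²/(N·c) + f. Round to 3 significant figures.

Hyperfocal distance H = f²/(N·c) + f = 239²/(3.5 × 0.014) + 239 = 57121/0.049 + 239 ≈ 1165973.7 mm ≈ 1166 m.
Near limit Dn = s·(H − f)/(H + s − 2f) = 70600 × (1165973.7 − 239) / (1165973.7 + 70600 − 2 × 239) = 70600 × 1165734.7 / 1236095.7 ≈ 66581 mm ≈ 66.6 m.

66.6 m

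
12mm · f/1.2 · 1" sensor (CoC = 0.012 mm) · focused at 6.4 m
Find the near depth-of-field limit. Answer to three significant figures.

3.91 m

Hyperfocal distance H = f²/(N·c) + f = 12²/(1.2 × 0.012) + 12 = 144/0.0144 + 12 ≈ 10012.0 mm ≈ 10.01 m.
Near limit Dn = s·(H − f)/(H + s − 2f) = 6400 × (10012.0 − 12) / (10012.0 + 6400 − 2 × 12) = 6400 × 10000.0 / 16388.0 ≈ 3905.3 mm ≈ 3.91 m.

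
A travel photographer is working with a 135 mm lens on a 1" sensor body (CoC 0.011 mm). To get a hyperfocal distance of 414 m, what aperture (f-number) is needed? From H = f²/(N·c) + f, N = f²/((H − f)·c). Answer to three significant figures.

f/4

Rearrange H = f²/(N·c) + f for N: N = f² / ((H − f)·c).
N = 135² / ((414000 − 135) × 0.011) = 18225 / 4553 ≈ 4.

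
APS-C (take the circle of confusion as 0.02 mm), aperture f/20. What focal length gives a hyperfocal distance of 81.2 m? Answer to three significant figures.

180 mm

From H = f²/(N·c) + f, with f ≪ H: f ≈ √(H·N·c) = √(81200 × 20 × 0.02) = √32480 ≈ 180.2 mm.
The +f correction barely moves this — solving exactly, f² + N·c·f − N·c·H = 0 ⇒ f = (−N·c + √((N·c)² + 4·N·c·H))/2 = (−0.4 + √129920)/2 ≈ 180.02 mm, so f ≈ 180 mm.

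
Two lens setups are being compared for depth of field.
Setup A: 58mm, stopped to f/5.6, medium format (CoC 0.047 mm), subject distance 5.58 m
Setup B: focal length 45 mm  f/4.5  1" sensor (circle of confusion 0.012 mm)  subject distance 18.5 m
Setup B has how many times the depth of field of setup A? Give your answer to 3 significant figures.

4.05

Setup A: H = 58²/(5.6×0.047) + 58 ≈ 12839.2 mm; DoF = Df − Dn = 9824.7 − 3896.5 ≈ 5928.2 mm.
Setup B: H = 45²/(4.5×0.012) + 45 ≈ 37545.0 mm; DoF = Df − Dn = 36427 − 12398 ≈ 24029 mm.
Ratio = 24029 / 5928.2 ≈ 4.05.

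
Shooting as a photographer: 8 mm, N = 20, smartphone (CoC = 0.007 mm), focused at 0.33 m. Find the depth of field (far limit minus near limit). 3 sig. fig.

Hyperfocal distance H = f²/(N·c) + f = 8²/(20 × 0.007) + 8 = 64/0.14 + 8 ≈ 465.1 mm ≈ 0.465 m.
Near limit Dn = s·(H − f)/(H + s − 2f) = 330 × (465.1 − 8) / (465.1 + 330 − 2 × 8) = 330 × 457.1 / 779.1 ≈ 193.62 mm.
Far limit Df = s·(H − f)/(H − s) = 330 × (465.1 − 8) / (465.1 − 330) = 330 × 457.1 / 135.1 ≈ 1116.28 mm.
Depth of field = Df − Dn = 1116.28 − 193.62 ≈ 922.66 mm ≈ 0.923 m.

0.923 m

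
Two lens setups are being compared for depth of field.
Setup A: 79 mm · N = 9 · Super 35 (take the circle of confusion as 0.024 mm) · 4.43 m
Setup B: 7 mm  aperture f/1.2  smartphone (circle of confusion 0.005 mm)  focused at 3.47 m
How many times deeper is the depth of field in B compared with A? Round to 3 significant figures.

2.63

Setup A: H = 79²/(9×0.024) + 79 ≈ 28972.5 mm; DoF = Df − Dn = 5215.4 − 3850.2 ≈ 1365.2 mm.
Setup B: H = 7²/(1.2×0.005) + 7 ≈ 8173.7 mm; DoF = Df − Dn = 6024.7 − 2436.7 ≈ 3588.0 mm.
Ratio = 3588.0 / 1365.2 ≈ 2.63.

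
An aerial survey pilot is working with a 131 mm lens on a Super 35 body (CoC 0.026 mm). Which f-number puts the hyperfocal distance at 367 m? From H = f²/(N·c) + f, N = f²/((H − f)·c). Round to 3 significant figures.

f/1.80

Rearrange H = f²/(N·c) + f for N: N = f² / ((H − f)·c).
N = 131² / ((367000 − 131) × 0.026) = 17161 / 9539 ≈ 1.80.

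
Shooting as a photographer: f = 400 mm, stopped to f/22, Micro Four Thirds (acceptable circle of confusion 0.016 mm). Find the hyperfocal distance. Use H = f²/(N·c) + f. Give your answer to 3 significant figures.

Hyperfocal distance H = f²/(N·c) + f = 400²/(22 × 0.016) + 400 = 160000/0.352 + 400 ≈ 454945.5 mm ≈ 455 m.

455 m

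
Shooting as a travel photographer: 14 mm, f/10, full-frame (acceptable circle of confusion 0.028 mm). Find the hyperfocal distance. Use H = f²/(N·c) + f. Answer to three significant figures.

Hyperfocal distance H = f²/(N·c) + f = 14²/(10 × 0.028) + 14 = 196/0.28 + 14 ≈ 714.0 mm ≈ 0.714 m.

0.714 m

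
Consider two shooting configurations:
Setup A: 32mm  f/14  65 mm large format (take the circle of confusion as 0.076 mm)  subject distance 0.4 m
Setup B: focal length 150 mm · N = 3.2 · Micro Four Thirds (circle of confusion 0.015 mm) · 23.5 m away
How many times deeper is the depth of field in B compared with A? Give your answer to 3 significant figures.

6.55

Setup A: H = 32²/(14×0.076) + 32 ≈ 994.4 mm; DoF = Df − Dn = 647.64 − 289.36 ≈ 358.28 mm.
Setup B: H = 150²/(3.2×0.015) + 150 ≈ 468900.0 mm; DoF = Df − Dn = 24732.0 − 22384.9 ≈ 2347.1 mm.
Ratio = 2347.1 / 358.28 ≈ 6.55.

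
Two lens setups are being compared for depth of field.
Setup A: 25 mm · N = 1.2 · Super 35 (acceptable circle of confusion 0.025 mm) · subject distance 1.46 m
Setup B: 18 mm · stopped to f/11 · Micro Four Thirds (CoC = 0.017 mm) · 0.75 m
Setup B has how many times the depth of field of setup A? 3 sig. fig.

3.82

Setup A: H = 25²/(1.2×0.025) + 25 ≈ 20858.3 mm; DoF = Df − Dn = 1568.00 − 1365.92 ≈ 202.08 mm.
Setup B: H = 18²/(11×0.017) + 18 ≈ 1750.6 mm; DoF = Df − Dn = 1298.66 − 527.25 ≈ 771.41 mm.
Ratio = 771.41 / 202.08 ≈ 3.82.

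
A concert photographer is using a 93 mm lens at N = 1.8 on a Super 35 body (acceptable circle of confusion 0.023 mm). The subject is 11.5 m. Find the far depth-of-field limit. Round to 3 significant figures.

Hyperfocal distance H = f²/(N·c) + f = 93²/(1.8 × 0.023) + 93 = 8649/0.0414 + 93 ≈ 209006.0 mm ≈ 209.0 m.
Far limit Df = s·(H − f)/(H − s) = 11500 × (209006.0 − 93) / (209006.0 − 11500) = 11500 × 208913.0 / 197506.0 ≈ 12164 mm ≈ 12.2 m.

12.2 m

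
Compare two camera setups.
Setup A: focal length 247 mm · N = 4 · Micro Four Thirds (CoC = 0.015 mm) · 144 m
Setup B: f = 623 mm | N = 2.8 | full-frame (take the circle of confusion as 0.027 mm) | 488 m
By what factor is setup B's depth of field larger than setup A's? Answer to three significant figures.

Setup A: H = 247²/(4×0.015) + 247 ≈ 1017063.7 mm; DoF = Df − Dn = 167710 − 126164 ≈ 41546 mm.
Setup B: H = 623²/(2.8×0.027) + 623 ≈ 5134604.5 mm; DoF = Df − Dn = 539186 − 445690 ≈ 93496 mm.
Ratio = 93496 / 41546 ≈ 2.25.

2.25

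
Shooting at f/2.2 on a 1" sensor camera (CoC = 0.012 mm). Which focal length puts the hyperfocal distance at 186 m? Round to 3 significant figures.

70.1 mm

From H = f²/(N·c) + f, with f ≪ H: f ≈ √(H·N·c) = √(186000 × 2.2 × 0.012) = √4910.4 ≈ 70.07 mm.
The +f correction barely moves this — solving exactly, f² + N·c·f − N·c·H = 0 ⇒ f = (−N·c + √((N·c)² + 4·N·c·H))/2 = (−0.0264 + √19642)/2 ≈ 70.061 mm, so f ≈ 70.1 mm.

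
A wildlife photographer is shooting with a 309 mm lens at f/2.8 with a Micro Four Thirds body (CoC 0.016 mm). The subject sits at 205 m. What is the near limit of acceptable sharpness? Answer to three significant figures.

Hyperfocal distance H = f²/(N·c) + f = 309²/(2.8 × 0.016) + 309 = 95481/0.0448 + 309 ≈ 2131581.3 mm ≈ 2132 m.
Near limit Dn = s·(H − f)/(H + s − 2f) = 205000 × (2131581.3 − 309) / (2131581.3 + 205000 − 2 × 309) = 205000 × 2131272.3 / 2335963.3 ≈ 187037 mm ≈ 187 m.

187 m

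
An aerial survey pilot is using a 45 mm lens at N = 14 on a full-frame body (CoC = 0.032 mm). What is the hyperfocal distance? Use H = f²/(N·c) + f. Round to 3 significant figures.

Hyperfocal distance H = f²/(N·c) + f = 45²/(14 × 0.032) + 45 = 2025/0.448 + 45 ≈ 4565.1 mm ≈ 4.57 m.

4.57 m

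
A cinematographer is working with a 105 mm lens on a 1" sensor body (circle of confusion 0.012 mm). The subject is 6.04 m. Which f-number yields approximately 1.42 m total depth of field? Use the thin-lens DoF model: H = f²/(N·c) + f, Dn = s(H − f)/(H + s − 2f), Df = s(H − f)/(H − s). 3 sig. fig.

f/18

Write h = H − f = f²/(N·c). The thin-lens limits are Dn = s·h/(h + (s−f)) and Df = s·h/(h − (s−f)), so DoF = Df − Dn = 2·s·(s−f)·h / (h² − (s−f)²).
That is a quadratic in h: DoF·h² − 2·s·(s−f)·h − DoF·(s−f)² = 0 ⇒ h = (s−f)·(s + √(s² + DoF²)) / DoF = 5935 × (6040 + √(6040² + 1420²)) / 1420 = 5935 × (6040 + 6204.68) / 1420 ≈ 51178 mm.
Then N = f²/(c·h) = 105² / (0.012 × 51178) = 11025 / 614.13 ≈ 18.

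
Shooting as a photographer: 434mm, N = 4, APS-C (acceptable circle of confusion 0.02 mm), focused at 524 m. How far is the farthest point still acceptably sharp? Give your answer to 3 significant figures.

Hyperfocal distance H = f²/(N·c) + f = 434²/(4 × 0.02) + 434 = 188356/0.08 + 434 ≈ 2354884.0 mm ≈ 2355 m.
Far limit Df = s·(H − f)/(H − s) = 524000 × (2354884.0 − 434) / (2354884.0 − 524000) = 524000 × 2354450.0 / 1830884.0 ≈ 673845 mm ≈ 674 m.

674 m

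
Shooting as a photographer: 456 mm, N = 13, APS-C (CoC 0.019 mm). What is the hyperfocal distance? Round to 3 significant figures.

842 m

Hyperfocal distance H = f²/(N·c) + f = 456²/(13 × 0.019) + 456 = 207936/0.247 + 456 ≈ 842302.2 mm ≈ 842 m.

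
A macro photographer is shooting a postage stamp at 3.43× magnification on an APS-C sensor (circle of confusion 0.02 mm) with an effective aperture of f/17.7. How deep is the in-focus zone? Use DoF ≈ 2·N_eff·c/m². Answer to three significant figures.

At magnification m, DoF ≈ 2·N_eff·c/m² = 2 × 17.7 × 0.02 / 3.43² = 0.708 / 11.76 ≈ 0.0602 mm.

0.0602 mm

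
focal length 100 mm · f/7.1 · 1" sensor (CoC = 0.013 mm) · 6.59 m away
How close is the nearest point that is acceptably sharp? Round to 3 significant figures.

6.22 m

Hyperfocal distance H = f²/(N·c) + f = 100²/(7.1 × 0.013) + 100 = 10000/0.0923 + 100 ≈ 108442.4 mm ≈ 108.4 m.
Near limit Dn = s·(H − f)/(H + s − 2f) = 6590 × (108442.4 − 100) / (108442.4 + 6590 − 2 × 100) = 6590 × 108342.4 / 114832.4 ≈ 6217.6 mm ≈ 6.22 m.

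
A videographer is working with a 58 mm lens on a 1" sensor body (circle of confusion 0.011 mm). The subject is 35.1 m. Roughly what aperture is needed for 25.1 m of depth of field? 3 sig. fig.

f/2.80

Write h = H − f = f²/(N·c). The thin-lens limits are Dn = s·h/(h + (s−f)) and Df = s·h/(h − (s−f)), so DoF = Df − Dn = 2·s·(s−f)·h / (h² − (s−f)²).
That is a quadratic in h: DoF·h² − 2·s·(s−f)·h − DoF·(s−f)² = 0 ⇒ h = (s−f)·(s + √(s² + DoF²)) / DoF = 35042 × (35100 + √(35100² + 25100²)) / 25100 = 35042 × (35100 + 43151.1) / 25100 ≈ 109246 mm.
Then N = f²/(c·h) = 58² / (0.011 × 109246) = 3364 / 1201.7 ≈ 2.80.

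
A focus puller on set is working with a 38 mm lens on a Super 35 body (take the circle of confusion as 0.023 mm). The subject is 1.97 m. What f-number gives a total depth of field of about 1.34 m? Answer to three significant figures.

Write h = H − f = f²/(N·c). The thin-lens limits are Dn = s·h/(h + (s−f)) and Df = s·h/(h − (s−f)), so DoF = Df − Dn = 2·s·(s−f)·h / (h² − (s−f)²).
That is a quadratic in h: DoF·h² − 2·s·(s−f)·h − DoF·(s−f)² = 0 ⇒ h = (s−f)·(s + √(s² + DoF²)) / DoF = 1932 × (1970 + √(1970² + 1340²)) / 1340 = 1932 × (1970 + 2382.54) / 1340 ≈ 6275.5 mm.
Then N = f²/(c·h) = 38² / (0.023 × 6275.5) = 1444 / 144.34 ≈ 10.

f/10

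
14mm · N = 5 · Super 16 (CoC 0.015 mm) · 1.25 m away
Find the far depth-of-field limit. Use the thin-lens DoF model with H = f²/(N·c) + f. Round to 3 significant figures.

2.37 m

Hyperfocal distance H = f²/(N·c) + f = 14²/(5 × 0.015) + 14 = 196/0.075 + 14 ≈ 2627.3 mm ≈ 2.627 m.
Far limit Df = s·(H − f)/(H − s) = 1250 × (2627.3 − 14) / (2627.3 − 1250) = 1250 × 2613.3 / 1377.3 ≈ 2371.7 mm ≈ 2.37 m.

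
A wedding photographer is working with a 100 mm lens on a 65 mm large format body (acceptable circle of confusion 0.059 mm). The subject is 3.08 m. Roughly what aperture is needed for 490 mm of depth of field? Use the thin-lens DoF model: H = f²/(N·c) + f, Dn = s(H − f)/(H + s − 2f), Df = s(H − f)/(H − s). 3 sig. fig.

Write h = H − f = f²/(N·c). The thin-lens limits are Dn = s·h/(h + (s−f)) and Df = s·h/(h − (s−f)), so DoF = Df − Dn = 2·s·(s−f)·h / (h² − (s−f)²).
That is a quadratic in h: DoF·h² − 2·s·(s−f)·h − DoF·(s−f)² = 0 ⇒ h = (s−f)·(s + √(s² + DoF²)) / DoF = 2980 × (3080 + √(3080² + 490²)) / 490 = 2980 × (3080 + 3118.73) / 490 ≈ 37698 mm.
Then N = f²/(c·h) = 100² / (0.059 × 37698) = 10000 / 2224.2 ≈ 4.50.

f/4.50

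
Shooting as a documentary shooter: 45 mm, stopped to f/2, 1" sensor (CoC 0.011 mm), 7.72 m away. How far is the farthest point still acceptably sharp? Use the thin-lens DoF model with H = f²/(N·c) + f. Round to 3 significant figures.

Hyperfocal distance H = f²/(N·c) + f = 45²/(2 × 0.011) + 45 = 2025/0.022 + 45 ≈ 92090.5 mm ≈ 92.09 m.
Far limit Df = s·(H − f)/(H − s) = 7720 × (92090.5 − 45) / (92090.5 − 7720) = 7720 × 92045.5 / 84370.5 ≈ 8422.3 mm ≈ 8.42 m.

8.42 m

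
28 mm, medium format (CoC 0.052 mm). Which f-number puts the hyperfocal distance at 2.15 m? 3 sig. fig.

f/7.11

Rearrange H = f²/(N·c) + f for N: N = f² / ((H − f)·c).
N = 28² / ((2150 − 28) × 0.052) = 784 / 110.3 ≈ 7.11.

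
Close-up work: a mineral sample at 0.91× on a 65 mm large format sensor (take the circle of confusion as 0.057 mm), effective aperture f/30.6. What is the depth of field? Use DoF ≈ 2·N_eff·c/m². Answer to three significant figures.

At magnification m, DoF ≈ 2·N_eff·c/m² = 2 × 30.6 × 0.057 / 0.91² = 3.488 / 0.8281 ≈ 4.21 mm.

4.21 mm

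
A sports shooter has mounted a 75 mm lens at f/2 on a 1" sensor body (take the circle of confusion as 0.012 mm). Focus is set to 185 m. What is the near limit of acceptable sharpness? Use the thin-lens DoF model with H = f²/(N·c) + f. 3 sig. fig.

103 m

Hyperfocal distance H = f²/(N·c) + f = 75²/(2 × 0.012) + 75 = 5625/0.024 + 75 ≈ 234450.0 mm ≈ 234.4 m.
Near limit Dn = s·(H − f)/(H + s − 2f) = 185000 × (234450.0 − 75) / (234450.0 + 185000 − 2 × 75) = 185000 × 234375.0 / 419300.0 ≈ 103409 mm ≈ 103 m.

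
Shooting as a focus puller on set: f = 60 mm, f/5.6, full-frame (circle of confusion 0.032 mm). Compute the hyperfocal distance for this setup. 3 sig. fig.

20.1 m

Hyperfocal distance H = f²/(N·c) + f = 60²/(5.6 × 0.032) + 60 = 3600/0.1792 + 60 ≈ 20149.3 mm ≈ 20.1 m.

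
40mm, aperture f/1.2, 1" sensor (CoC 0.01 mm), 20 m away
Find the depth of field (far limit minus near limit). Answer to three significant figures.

Hyperfocal distance H = f²/(N·c) + f = 40²/(1.2 × 0.01) + 40 = 1600/0.012 + 40 ≈ 133373.3 mm ≈ 133.4 m.
Near limit Dn = s·(H − f)/(H + s − 2f) = 20000 × (133373.3 − 40) / (133373.3 + 20000 − 2 × 40) = 20000 × 133333.3 / 153293.3 ≈ 17395.8 mm.
Far limit Df = s·(H − f)/(H − s) = 20000 × (133373.3 − 40) / (133373.3 − 20000) = 20000 × 133333.3 / 113373.3 ≈ 23521.1 mm.
Depth of field = Df − Dn = 23521.1 − 17395.8 ≈ 6125.3 mm ≈ 6.13 m.

6.13 m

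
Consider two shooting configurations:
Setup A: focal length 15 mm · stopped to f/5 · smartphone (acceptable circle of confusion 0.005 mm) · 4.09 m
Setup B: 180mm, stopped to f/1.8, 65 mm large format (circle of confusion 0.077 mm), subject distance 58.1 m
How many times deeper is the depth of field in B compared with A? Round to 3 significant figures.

Setup A: H = 15²/(5×0.005) + 15 ≈ 9015.0 mm; DoF = Df − Dn = 7474.1 − 2815.3 ≈ 4658.8 mm.
Setup B: H = 180²/(1.8×0.077) + 180 ≈ 233946.2 mm; DoF = Df − Dn = 77237 − 46563 ≈ 30674 mm.
Ratio = 30674 / 4658.8 ≈ 6.58.

6.58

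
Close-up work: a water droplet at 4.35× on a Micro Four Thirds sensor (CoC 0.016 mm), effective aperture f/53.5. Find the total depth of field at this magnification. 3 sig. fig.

0.0905 mm

At magnification m, DoF ≈ 2·N_eff·c/m² = 2 × 53.5 × 0.016 / 4.35² = 1.712 / 18.92 ≈ 0.0905 mm.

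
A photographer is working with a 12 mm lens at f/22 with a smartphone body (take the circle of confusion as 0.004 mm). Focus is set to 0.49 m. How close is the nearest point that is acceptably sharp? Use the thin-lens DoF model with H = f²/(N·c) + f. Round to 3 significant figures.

Hyperfocal distance H = f²/(N·c) + f = 12²/(22 × 0.004) + 12 = 144/0.088 + 12 ≈ 1648.4 mm ≈ 1.648 m.
Near limit Dn = s·(H − f)/(H + s − 2f) = 490 × (1648.4 − 12) / (1648.4 + 490 − 2 × 12) = 490 × 1636.4 / 2114.4 ≈ 379.22 mm.

379 mm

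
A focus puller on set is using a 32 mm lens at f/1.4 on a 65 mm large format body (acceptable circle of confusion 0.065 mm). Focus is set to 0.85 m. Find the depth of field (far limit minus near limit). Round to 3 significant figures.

124 mm

Hyperfocal distance H = f²/(N·c) + f = 32²/(1.4 × 0.065) + 32 = 1024/0.091 + 32 ≈ 11284.7 mm ≈ 11.28 m.
Near limit Dn = s·(H − f)/(H + s − 2f) = 850 × (11284.7 − 32) / (11284.7 + 850 − 2 × 32) = 850 × 11252.7 / 12070.7 ≈ 792.40 mm.
Far limit Df = s·(H − f)/(H − s) = 850 × (11284.7 − 32) / (11284.7 − 850) = 850 × 11252.7 / 10434.7 ≈ 916.63 mm.
Depth of field = Df − Dn = 916.63 − 792.40 ≈ 124.23 mm.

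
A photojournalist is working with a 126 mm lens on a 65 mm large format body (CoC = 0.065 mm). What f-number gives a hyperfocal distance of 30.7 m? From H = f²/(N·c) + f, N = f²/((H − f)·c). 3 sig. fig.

f/7.99

Rearrange H = f²/(N·c) + f for N: N = f² / ((H − f)·c).
N = 126² / ((30700 − 126) × 0.065) = 15876 / 1987 ≈ 7.99.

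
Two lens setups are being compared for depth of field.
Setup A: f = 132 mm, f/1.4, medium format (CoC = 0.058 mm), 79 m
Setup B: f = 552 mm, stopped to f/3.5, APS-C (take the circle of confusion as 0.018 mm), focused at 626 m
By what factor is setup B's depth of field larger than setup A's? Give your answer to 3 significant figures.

2.45

Setup A: H = 132²/(1.4×0.058) + 132 ≈ 214713.3 mm; DoF = Df − Dn = 124910 − 57768 ≈ 67142 mm.
Setup B: H = 552²/(3.5×0.018) + 552 ≈ 4837123.4 mm; DoF = Df − Dn = 718975 − 554318 ≈ 164657 mm.
Ratio = 164657 / 67142 ≈ 2.45.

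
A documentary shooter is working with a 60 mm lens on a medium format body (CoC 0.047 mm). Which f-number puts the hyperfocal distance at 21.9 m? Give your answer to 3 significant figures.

Rearrange H = f²/(N·c) + f for N: N = f² / ((H − f)·c).
N = 60² / ((21900 − 60) × 0.047) = 3600 / 1026 ≈ 3.51.

f/3.51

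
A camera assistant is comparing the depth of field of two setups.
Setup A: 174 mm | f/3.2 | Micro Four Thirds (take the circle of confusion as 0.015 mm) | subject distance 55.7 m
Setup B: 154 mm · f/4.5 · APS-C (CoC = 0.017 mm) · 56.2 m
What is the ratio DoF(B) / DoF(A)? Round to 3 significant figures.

Setup A: H = 174²/(3.2×0.015) + 174 ≈ 630924.0 mm; DoF = Df − Dn = 61076.7 − 51193.4 ≈ 9883.3 mm.
Setup B: H = 154²/(4.5×0.017) + 154 ≈ 310167.1 mm; DoF = Df − Dn = 68602 − 47595 ≈ 21007 mm.
Ratio = 21007 / 9883.3 ≈ 2.13.

2.13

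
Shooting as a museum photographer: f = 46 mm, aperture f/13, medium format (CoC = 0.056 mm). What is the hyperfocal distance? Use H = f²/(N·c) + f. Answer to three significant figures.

2.95 m

Hyperfocal distance H = f²/(N·c) + f = 46²/(13 × 0.056) + 46 = 2116/0.728 + 46 ≈ 2952.6 mm ≈ 2.95 m.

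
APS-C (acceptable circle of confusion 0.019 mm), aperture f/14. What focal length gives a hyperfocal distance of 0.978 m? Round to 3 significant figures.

From H = f²/(N·c) + f, with f ≪ H: f ≈ √(H·N·c) = √(978 × 14 × 0.019) = √260.15 ≈ 16.13 mm.
Exact: f² + N·c·f − N·c·H = 0 ⇒ f = (−N·c + √((N·c)² + 4·N·c·H))/2 = (−0.266 + √1040.7)/2 ≈ 15.997 mm ≈ 16.0 mm.

16.0 mm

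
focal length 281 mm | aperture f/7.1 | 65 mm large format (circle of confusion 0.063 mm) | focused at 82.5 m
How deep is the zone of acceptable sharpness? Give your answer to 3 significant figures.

98.1 m

Hyperfocal distance H = f²/(N·c) + f = 281²/(7.1 × 0.063) + 281 = 78961/0.4473 + 281 ≈ 176809.1 mm ≈ 176.8 m.
Near limit Dn = s·(H − f)/(H + s − 2f) = 82500 × (176809.1 − 281) / (176809.1 + 82500 − 2 × 281) = 82500 × 176528.1 / 258747.1 ≈ 56285 mm.
Far limit Df = s·(H − f)/(H − s) = 82500 × (176809.1 − 281) / (176809.1 − 82500) = 82500 × 176528.1 / 94309.1 ≈ 154424 mm.
Depth of field = Df − Dn = 154424 − 56285 ≈ 98139 mm ≈ 98.1 m.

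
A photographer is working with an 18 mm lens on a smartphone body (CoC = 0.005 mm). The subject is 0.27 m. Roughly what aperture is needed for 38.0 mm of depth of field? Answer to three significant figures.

f/18

Write h = H − f = f²/(N·c). The thin-lens limits are Dn = s·h/(h + (s−f)) and Df = s·h/(h − (s−f)), so DoF = Df − Dn = 2·s·(s−f)·h / (h² − (s−f)²).
That is a quadratic in h: DoF·h² − 2·s·(s−f)·h − DoF·(s−f)² = 0 ⇒ h = (s−f)·(s + √(s² + DoF²)) / DoF = 252 × (270 + √(270² + 38²)) / 38 = 252 × (270 + 272.661) / 38 ≈ 3598.7 mm.
Then N = f²/(c·h) = 18² / (0.005 × 3598.7) = 324 / 17.993 ≈ 18.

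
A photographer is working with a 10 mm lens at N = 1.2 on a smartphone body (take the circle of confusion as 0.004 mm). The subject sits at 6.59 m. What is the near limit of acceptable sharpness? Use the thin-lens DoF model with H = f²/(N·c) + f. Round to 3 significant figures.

5.01 m

Hyperfocal distance H = f²/(N·c) + f = 10²/(1.2 × 0.004) + 10 = 100/0.0048 + 10 ≈ 20843.3 mm ≈ 20.84 m.
Near limit Dn = s·(H − f)/(H + s − 2f) = 6590 × (20843.3 − 10) / (20843.3 + 6590 − 2 × 10) = 6590 × 20833.3 / 27413.3 ≈ 5008.2 mm ≈ 5.01 m.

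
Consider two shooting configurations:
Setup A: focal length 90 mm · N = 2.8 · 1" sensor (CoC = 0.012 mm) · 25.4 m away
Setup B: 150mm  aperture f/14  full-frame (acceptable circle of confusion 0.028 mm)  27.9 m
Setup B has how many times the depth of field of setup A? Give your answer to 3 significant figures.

Setup A: H = 90²/(2.8×0.012) + 90 ≈ 241161.4 mm; DoF = Df − Dn = 28379.6 − 22986.6 ≈ 5393.0 mm.
Setup B: H = 150²/(14×0.028) + 150 ≈ 57548.0 mm; DoF = Df − Dn = 54014 − 18807 ≈ 35207 mm.
Ratio = 35207 / 5393.0 ≈ 6.53.

6.53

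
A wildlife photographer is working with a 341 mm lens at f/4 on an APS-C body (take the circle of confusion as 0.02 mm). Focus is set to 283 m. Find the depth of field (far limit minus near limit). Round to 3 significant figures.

Hyperfocal distance H = f²/(N·c) + f = 341²/(4 × 0.02) + 341 = 116281/0.08 + 341 ≈ 1453853.5 mm ≈ 1454 m.
Near limit Dn = s·(H − f)/(H + s − 2f) = 283000 × (1453853.5 − 341) / (1453853.5 + 283000 − 2 × 341) = 283000 × 1453512.5 / 1736171.5 ≈ 236926 mm.
Far limit Df = s·(H − f)/(H − s) = 283000 × (1453853.5 − 341) / (1453853.5 − 283000) = 283000 × 1453512.5 / 1170853.5 ≈ 351320 mm.
Depth of field = Df − Dn = 351320 − 236926 ≈ 114394 mm ≈ 114 m.

114 m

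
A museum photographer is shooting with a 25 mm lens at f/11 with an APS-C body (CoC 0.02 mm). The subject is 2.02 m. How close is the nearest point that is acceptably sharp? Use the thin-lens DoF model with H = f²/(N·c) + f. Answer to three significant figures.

Hyperfocal distance H = f²/(N·c) + f = 25²/(11 × 0.02) + 25 = 625/0.22 + 25 ≈ 2865.9 mm ≈ 2.866 m.
Near limit Dn = s·(H − f)/(H + s − 2f) = 2020 × (2865.9 − 25) / (2865.9 + 2020 − 2 × 25) = 2020 × 2840.9 / 4835.9 ≈ 1186.7 mm ≈ 1.19 m.

1.19 m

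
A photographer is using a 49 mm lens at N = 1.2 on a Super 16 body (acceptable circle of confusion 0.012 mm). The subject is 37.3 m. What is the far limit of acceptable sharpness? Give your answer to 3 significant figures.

Hyperfocal distance H = f²/(N·c) + f = 49²/(1.2 × 0.012) + 49 = 2401/0.0144 + 49 ≈ 166785.1 mm ≈ 166.8 m.
Far limit Df = s·(H − f)/(H − s) = 37300 × (166785.1 − 49) / (166785.1 − 37300) = 37300 × 166736.1 / 129485.1 ≈ 48031 mm ≈ 48.0 m.

48.0 m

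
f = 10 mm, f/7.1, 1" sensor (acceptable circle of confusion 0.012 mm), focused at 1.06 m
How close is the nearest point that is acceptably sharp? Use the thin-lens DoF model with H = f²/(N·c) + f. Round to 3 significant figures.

Hyperfocal distance H = f²/(N·c) + f = 10²/(7.1 × 0.012) + 10 = 100/0.0852 + 10 ≈ 1183.7 mm ≈ 1.184 m.
Near limit Dn = s·(H − f)/(H + s − 2f) = 1060 × (1183.7 − 10) / (1183.7 + 1060 − 2 × 10) = 1060 × 1173.7 / 2223.7 ≈ 559.48 mm ≈ 0.559 m.

0.559 m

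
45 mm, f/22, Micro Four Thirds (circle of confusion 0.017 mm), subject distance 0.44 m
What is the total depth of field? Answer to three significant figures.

64.5 mm

Hyperfocal distance H = f²/(N·c) + f = 45²/(22 × 0.017) + 45 = 2025/0.374 + 45 ≈ 5459.4 mm ≈ 5.459 m.
Near limit Dn = s·(H − f)/(H + s − 2f) = 440 × (5459.4 − 45) / (5459.4 + 440 − 2 × 45) = 440 × 5414.4 / 5809.4 ≈ 410.083 mm.
Far limit Df = s·(H − f)/(H − s) = 440 × (5459.4 − 45) / (5459.4 − 440) = 440 × 5414.4 / 5019.4 ≈ 474.625 mm.
Depth of field = Df − Dn = 474.625 − 410.083 ≈ 64.542 mm.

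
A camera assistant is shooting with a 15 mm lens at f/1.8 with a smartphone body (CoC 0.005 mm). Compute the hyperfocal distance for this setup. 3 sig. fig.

25.0 m

Hyperfocal distance H = f²/(N·c) + f = 15²/(1.8 × 0.005) + 15 = 225/0.009 + 15 ≈ 25015.0 mm ≈ 25.0 m.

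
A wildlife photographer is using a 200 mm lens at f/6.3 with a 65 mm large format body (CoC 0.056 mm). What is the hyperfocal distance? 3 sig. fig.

Hyperfocal distance H = f²/(N·c) + f = 200²/(6.3 × 0.056) + 200 = 40000/0.3528 + 200 ≈ 113578.7 mm ≈ 114 m.

114 m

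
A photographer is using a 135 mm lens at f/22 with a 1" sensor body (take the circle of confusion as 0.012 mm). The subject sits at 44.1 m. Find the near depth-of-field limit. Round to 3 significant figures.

Hyperfocal distance H = f²/(N·c) + f = 135²/(22 × 0.012) + 135 = 18225/0.264 + 135 ≈ 69169.1 mm ≈ 69.17 m.
Near limit Dn = s·(H − f)/(H + s − 2f) = 44100 × (69169.1 − 135) / (69169.1 + 44100 − 2 × 135) = 44100 × 69034.1 / 112999.1 ≈ 26942 mm ≈ 26.9 m.

26.9 m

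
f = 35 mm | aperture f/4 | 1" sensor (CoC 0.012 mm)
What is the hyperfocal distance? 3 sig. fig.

Hyperfocal distance H = f²/(N·c) + f = 35²/(4 × 0.012) + 35 = 1225/0.048 + 35 ≈ 25555.8 mm ≈ 25.6 m.

25.6 m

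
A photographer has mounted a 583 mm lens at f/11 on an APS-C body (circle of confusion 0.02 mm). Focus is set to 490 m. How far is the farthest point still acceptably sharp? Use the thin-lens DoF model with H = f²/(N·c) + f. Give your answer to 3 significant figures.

717 m

Hyperfocal distance H = f²/(N·c) + f = 583²/(11 × 0.02) + 583 = 339889/0.22 + 583 ≈ 1545533.0 mm ≈ 1546 m.
Far limit Df = s·(H − f)/(H − s) = 490000 × (1545533.0 − 583) / (1545533.0 − 490000) = 490000 × 1544950.0 / 1055533.0 ≈ 717197 mm ≈ 717 m.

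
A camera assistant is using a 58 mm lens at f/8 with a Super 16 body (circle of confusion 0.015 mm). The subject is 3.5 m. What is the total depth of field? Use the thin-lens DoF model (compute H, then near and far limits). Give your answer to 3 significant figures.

0.873 m

Hyperfocal distance H = f²/(N·c) + f = 58²/(8 × 0.015) + 58 = 3364/0.12 + 58 ≈ 28091.3 mm ≈ 28.09 m.
Near limit Dn = s·(H − f)/(H + s − 2f) = 3500 × (28091.3 − 58) / (28091.3 + 3500 − 2 × 58) = 3500 × 28033.3 / 31475.3 ≈ 3117.26 mm.
Far limit Df = s·(H − f)/(H − s) = 3500 × (28091.3 − 58) / (28091.3 − 3500) = 3500 × 28033.3 / 24591.3 ≈ 3989.89 mm.
Depth of field = Df − Dn = 3989.89 − 3117.26 ≈ 872.63 mm ≈ 0.873 m.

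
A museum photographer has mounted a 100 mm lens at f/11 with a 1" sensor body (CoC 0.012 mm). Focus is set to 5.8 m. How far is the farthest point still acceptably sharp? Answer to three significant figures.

Hyperfocal distance H = f²/(N·c) + f = 100²/(11 × 0.012) + 100 = 10000/0.132 + 100 ≈ 75857.6 mm ≈ 75.86 m.
Far limit Df = s·(H − f)/(H − s) = 5800 × (75857.6 − 100) / (75857.6 − 5800) = 5800 × 75757.6 / 70057.6 ≈ 6271.9 mm ≈ 6.27 m.

6.27 m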